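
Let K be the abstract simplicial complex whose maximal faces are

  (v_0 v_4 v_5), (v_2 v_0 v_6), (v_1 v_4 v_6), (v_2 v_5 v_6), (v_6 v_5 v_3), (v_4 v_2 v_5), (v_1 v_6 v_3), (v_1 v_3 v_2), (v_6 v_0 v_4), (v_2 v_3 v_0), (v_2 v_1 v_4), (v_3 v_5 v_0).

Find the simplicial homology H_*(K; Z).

Fix the vertex order v_0 < v_1 < v_2 < v_3 < v_4 < v_5 < v_6 and write every simplex with vertices in increasing order. Then dim K = 2 and the simplices of K are:

  0-simplices (7): [v_0], [v_1], [v_2], [v_3], [v_4], [v_5], [v_6]
  1-simplices (18): (18 of them)
  2-simplices (12): (12 of them)

Hence C_0 ≅ Z^7, C_1 ≅ Z^18, C_2 ≅ Z^12.

The boundary map ∂_1: C_1 → C_0 sends each edge [p,q] (with p < q) to q − p.
This gives a 7×18 integer matrix of rank 6; reducing to Smith normal form yields diagonal entries (1,1,1,1,1,1).

Boundary ∂_2: C_2 → C_1 maps a triangle to the signed sum of its edges. For instance
  ∂[v_1,v_2,v_4] = [v_2,v_4] − [v_1,v_4] + [v_1,v_2],
  ∂[v_0,v_2,v_3] = [v_2,v_3] − [v_0,v_3] + [v_0,v_2].
This gives a 18×12 integer matrix of rank 12; reducing to Smith normal form yields diagonal entries (1,1,1,1,1,1,1,1,1,1,1,2).

Computing H_k = (kernel of ∂_k) / (image of ∂_{k+1}):

  H_0: rank C_0 − rank ∂_1 = 7 − 6 = 1, and the invariant factors of ∂_1 are all 1, so H_0 ≅ Z.
  H_1: rank ker ∂_1 − rank ∂_2 = (18 − 6) − 12 = 0, and ∂_2 has invariant factor 2 > 1, so H_1 ≅ Z/2.
  H_2: rank ker ∂_2 − rank ∂_3 = (12 − 12) − 0 = 0, and there is no ∂_3, so H_2 ≅ 0.

(K is a triangulation of the real projective plane RP^2.)

H_0 = Z,  H_1 = Z/2,  H_2 = 0.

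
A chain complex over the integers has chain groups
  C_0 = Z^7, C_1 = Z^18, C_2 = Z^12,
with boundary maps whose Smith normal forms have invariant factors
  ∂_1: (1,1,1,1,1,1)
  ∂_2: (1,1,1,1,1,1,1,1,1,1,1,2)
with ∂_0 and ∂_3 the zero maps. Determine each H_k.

H_0: b_0 = 7 − 0 − 6 = 1; torsion from ∂_1 factors > 1: none. So H_0 = Z.
H_1: b_1 = 18 − 6 − 12 = 0; torsion from ∂_2 factors > 1: [2]. So H_1 = Z/2.
H_2: b_2 = 12 − 12 − 0 = 0; torsion from ∂_3 factors > 1: none. So H_2 = 0.

H_0 = Z,  H_1 = Z/2,  H_2 = 0.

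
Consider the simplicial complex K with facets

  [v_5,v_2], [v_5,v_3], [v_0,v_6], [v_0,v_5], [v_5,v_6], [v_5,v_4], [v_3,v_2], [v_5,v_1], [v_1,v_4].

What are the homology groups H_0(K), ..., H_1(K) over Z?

Order the vertices as v_0 < v_1 < v_2 < v_3 < v_4 < v_5 < v_6. Listing each simplex with vertices in this order, K has dimension 1 with simplices:

  0-simplices (7): [v_0], [v_1], [v_2], [v_3], [v_4], [v_5], [v_6]
  1-simplices (9): [v_0,v_5], [v_0,v_6], [v_1,v_4], [v_1,v_5], [v_2,v_3], [v_2,v_5], [v_3,v_5], [v_4,v_5], [v_5,v_6]

giving chain groups C_0 ≅ Z^7, C_1 ≅ Z^9.

The boundary map ∂_1: C_1 → C_0 maps an edge to its endpoints' difference, ∂[p,q] = q − p.
As a 7×9 matrix over Z this has rank 6, with invariant factors (1,1,1,1,1,1).

From H_k ≅ ker(∂_k) / im(∂_{k+1}) we obtain:

  H_0: rank C_0 − rank ∂_1 = 7 − 6 = 1, and the invariant factors of ∂_1 are all 1, so H_0 = Z.
  H_1: rank ker ∂_1 − rank ∂_2 = (9 − 6) − 0 = 3, and there is no ∂_2, so H_1 = Z^3.

H_0 = Z,  H_1 = Z^3.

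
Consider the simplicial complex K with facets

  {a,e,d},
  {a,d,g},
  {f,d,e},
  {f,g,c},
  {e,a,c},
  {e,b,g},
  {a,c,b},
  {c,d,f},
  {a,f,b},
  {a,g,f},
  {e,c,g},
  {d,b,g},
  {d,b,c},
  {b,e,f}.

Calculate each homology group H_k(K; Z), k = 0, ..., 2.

We work with the vertex ordering a < b < c < d < e < f < g. The simplices of K, each written with vertices in increasing order, are:

  0-simplices (7): a, b, c, d, e, f, g
  1-simplices (21): ab, ac, ad, ae, af, ag, bc, bd, be, bf, bg, cd, ce, cf, cg, de, df, dg, ef, eg, fg
  2-simplices (14): abc, abf, ace, ade, adg, afg, bcd, bdg, bef, beg, cdf, ceg, cfg, def

giving chain groups C_0 ≅ Z^7, C_1 ≅ Z^21, C_2 ≅ Z^14.

Boundary ∂_1: C_1 → C_0 sends each edge [p,q] (with p < q) to q − p.
The resulting 7×21 matrix has rank 6, and its Smith normal form has invariant factors (1,1,1,1,1,1).

Boundary ∂_2: C_2 → C_1 sends each 2-simplex [p,q,r] to [q,r] − [p,r] + [p,q]. For instance
  ∂bef = ef − bf + be,
  ∂def = ef − df + de.
As a 21×14 matrix over Z this has rank 13, with invariant factors (1,1,1,1,1,1,1,1,1,1,1,1,1).

Reading off H_k = ker ∂_k / im ∂_{k+1}:

  H_0: rank C_0 − rank ∂_1 = 7 − 6 = 1, and the invariant factors of ∂_1 are all 1, so H_0 = Z.
  H_1: rank ker ∂_1 − rank ∂_2 = (21 − 6) − 13 = 2, and the invariant factors of ∂_2 are all 1, so H_1 = Z^2.
  H_2: rank ker ∂_2 − rank ∂_3 = (14 − 13) − 0 = 1, and there is no ∂_3, so H_2 = Z.

H_0 = Z,  H_1 = Z^2,  H_2 = Z.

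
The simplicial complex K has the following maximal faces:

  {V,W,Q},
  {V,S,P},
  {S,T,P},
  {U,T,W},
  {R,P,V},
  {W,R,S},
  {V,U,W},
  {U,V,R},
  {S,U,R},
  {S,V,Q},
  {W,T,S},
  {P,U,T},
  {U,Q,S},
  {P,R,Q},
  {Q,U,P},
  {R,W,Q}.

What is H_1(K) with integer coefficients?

H_1 ≅ Z^2.

We work with the vertex ordering P < Q < R < S < T < U < V < W. The simplices of K, each written with vertices in increasing order, are:

  0-simplices (8): P, Q, R, S, T, U, V, W
  1-simplices (24): PQ, PR, PS, PT, PU, PV, QR, QS, QU, QV, QW, RS, RU, RV, RW, ST, SU, SV, SW, TU, TW, UV, UW, VW
  2-simplices (16): PQR, PQU, PRV, PST, PSV, PTU, QRW, QSU, QSV, QVW, RSU, RSW, RUV, STW, TUW, UVW

so the chain groups are C_0 ≅ Z^8, C_1 ≅ Z^24, C_2 ≅ Z^16.

The boundary map ∂_1: C_1 → C_0 is given by ∂[p,q] = [q] − [p]. For instance
  ∂VW = W − V.
The 8×24 boundary matrix has rank 7 and Smith normal form diag(1,1,1,1,1,1,1).

The boundary map ∂_2: C_2 → C_1 sends each 2-simplex [p,q,r] to [q,r] − [p,r] + [p,q]. For instance
  ∂QVW = VW − QW + QV,
  ∂PST = ST − PT + PS.
As a 24×16 matrix over Z this has rank 15, with invariant factors (1,1,1,1,1,1,1,1,1,1,1,1,1,1,1).

From H_k ≅ ker(∂_k) / im(∂_{k+1}) we obtain:

  H_1: rank ker ∂_1 − rank ∂_2 = (24 − 7) − 15 = 2, and the invariant factors of ∂_2 are all 1, so H_1 = Z^2.

(K is a triangulation of the torus T^2.)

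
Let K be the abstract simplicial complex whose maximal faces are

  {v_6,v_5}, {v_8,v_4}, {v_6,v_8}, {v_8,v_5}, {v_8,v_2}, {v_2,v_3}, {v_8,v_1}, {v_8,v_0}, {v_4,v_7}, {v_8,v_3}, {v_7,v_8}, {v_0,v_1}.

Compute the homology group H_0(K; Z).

Order the vertices as v_0 < v_1 < v_2 < v_3 < v_4 < v_5 < v_6 < v_7 < v_8. Listing each simplex with vertices in this order, K has dimension 1 with simplices:

  0-simplices (9): [v_0], [v_1], [v_2], [v_3], [v_4], [v_5], [v_6], [v_7], [v_8]
  1-simplices (12): [v_0,v_1], [v_0,v_8], [v_1,v_8], [v_2,v_3], [v_2,v_8], [v_3,v_8], [v_4,v_7], [v_4,v_8], [v_5,v_6], [v_5,v_8], [v_6,v_8], [v_7,v_8]

Hence C_0 ≅ Z^9, C_1 ≅ Z^12.

Boundary ∂_1: C_1 → C_0 is given by ∂[p,q] = [q] − [p].
The resulting 9×12 matrix has rank 8, and its Smith normal form has invariant factors (1,1,1,1,1,1,1,1).

Computing H_k = (kernel of ∂_k) / (image of ∂_{k+1}):

  H_0: rank C_0 − rank ∂_1 = 9 − 8 = 1, and the invariant factors of ∂_1 are all 1, so H_0 = Z.

H_0 = Z.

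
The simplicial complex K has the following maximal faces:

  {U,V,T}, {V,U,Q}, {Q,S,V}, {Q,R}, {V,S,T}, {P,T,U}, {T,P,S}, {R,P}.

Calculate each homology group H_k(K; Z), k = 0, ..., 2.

Fix the vertex order P < Q < R < S < T < U < V and write every simplex with vertices in increasing order. Then dim K = 2 and the simplices of K are:

  0-simplices (7): P, Q, R, S, T, U, V
  1-simplices (13): PR, PS, PT, PU, QR, QS, QU, QV, ST, SV, TU, TV, UV
  2-simplices (6): PST, PTU, QSV, QUV, STV, TUV

giving chain groups C_0 ≅ Z^7, C_1 ≅ Z^13, C_2 ≅ Z^6.

The boundary map ∂_1: C_1 → C_0 is given by ∂[p,q] = [q] − [p]. For instance
  ∂PT = T − P.
As a 7×13 matrix over Z this has rank 6, with invariant factors (1,1,1,1,1,1).

The boundary map ∂_2: C_2 → C_1 acts by ∂[p,q,r] = [q,r] − [p,r] + [p,q]. For instance
  ∂QSV = SV − QV + QS,
  ∂STV = TV − SV + ST.
As a 13×6 matrix over Z this has rank 6, with invariant factors (1,1,1,1,1,1).

From H_k ≅ ker(∂_k) / im(∂_{k+1}) we obtain:

  H_0: rank C_0 − rank ∂_1 = 7 − 6 = 1, and the invariant factors of ∂_1 are all 1, so H_0 ≅ Z.
  H_1: rank ker ∂_1 − rank ∂_2 = (13 − 6) − 6 = 1, and the invariant factors of ∂_2 are all 1, so H_1 ≅ Z.
  H_2: rank ker ∂_2 − rank ∂_3 = (6 − 6) − 0 = 0, and there is no ∂_3, so H_2 ≅ 0.

H_0 ≅ Z,  H_1 ≅ Z,  H_2 = 0.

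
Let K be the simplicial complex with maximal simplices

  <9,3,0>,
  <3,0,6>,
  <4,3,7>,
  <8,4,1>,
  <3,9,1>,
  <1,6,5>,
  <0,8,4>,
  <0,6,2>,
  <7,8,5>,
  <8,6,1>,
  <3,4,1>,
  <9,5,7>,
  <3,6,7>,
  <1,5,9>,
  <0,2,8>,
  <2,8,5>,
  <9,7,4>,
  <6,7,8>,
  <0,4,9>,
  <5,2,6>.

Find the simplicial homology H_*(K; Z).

Take the total order 0 < 1 < 2 < 3 < 4 < 5 < 6 < 7 < 8 < 9 on the vertex set. Then K (dimension 2) consists of the simplices:

  0-simplices (10): [0], [1], [2], [3], [4], [5], [6], [7], [8], [9]
  1-simplices (30): (30 of them)
  2-simplices (20): (20 of them)

Hence C_0 ≅ Z^10, C_1 ≅ Z^30, C_2 ≅ Z^20.

The boundary map ∂_1: C_1 → C_0 is given by ∂[p,q] = [q] − [p].
As a 10×30 matrix over Z this has rank 9, with invariant factors (1,1,1,1,1,1,1,1,1).

The boundary map ∂_2: C_2 → C_1 acts by ∂[p,q,r] = [q,r] − [p,r] + [p,q]. For instance
  ∂[4,7,9] = [7,9] − [4,9] + [4,7],
  ∂[0,2,8] = [2,8] − [0,8] + [0,2].
This gives a 30×20 integer matrix of rank 20; reducing to Smith normal form yields diagonal entries (1,1,1,1,1,1,1,1,1,1,1,1,1,1,1,1,1,1,1,2).

From H_k ≅ ker(∂_k) / im(∂_{k+1}) we obtain:

  H_0: rank C_0 − rank ∂_1 = 10 − 9 = 1, and the invariant factors of ∂_1 are all 1, so H_0 = Z.
  H_1: rank ker ∂_1 − rank ∂_2 = (30 − 9) − 20 = 1, and ∂_2 has invariant factor 2 > 1, so H_1 = Z ⊕ Z/2.
  H_2: rank ker ∂_2 − rank ∂_3 = (20 − 20) − 0 = 0, and there is no ∂_3, so H_2 = 0.

(K is a triangulation of the Klein bottle.)

H_0 ≅ Z,  H_1 ≅ Z ⊕ Z/2,  H_2 = 0.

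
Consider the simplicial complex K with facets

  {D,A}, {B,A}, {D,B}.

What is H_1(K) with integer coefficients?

H_1 = Z.

We work with the vertex ordering A < B < D. The simplices of K, each written with vertices in increasing order, are:

  0-simplices (3): A, B, D
  1-simplices (3): AB, AD, BD

Hence C_0 ≅ Z^3, C_1 ≅ Z^3.

Boundary ∂_1: C_1 → C_0 maps an edge to its endpoints' difference, ∂[p,q] = q − p.
As a 3×3 matrix over Z this has rank 2, with invariant factors (1,1).

Now H_k = ker ∂_k / im ∂_{k+1}, so:

  H_1: rank ker ∂_1 − rank ∂_2 = (3 − 2) − 0 = 1, and there is no ∂_2, so H_1 ≅ Z.

(K is a triangulation of the circle S^1.)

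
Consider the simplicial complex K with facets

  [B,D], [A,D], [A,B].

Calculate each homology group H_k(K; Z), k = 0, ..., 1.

H_0 = Z,  H_1 = Z.

Order the vertices as A < B < D. Listing each simplex with vertices in this order, K has dimension 1 with simplices:

  0-simplices (3): A, B, D
  1-simplices (3): AB, AD, BD

giving chain groups C_0 ≅ Z^3, C_1 ≅ Z^3.

∂_1: C_1 → C_0 sends each edge [p,q] (with p < q) to q − p. For instance
  ∂BD = D − B.
The 3×3 boundary matrix has rank 2 and Smith normal form diag(1,1).

From H_k ≅ ker(∂_k) / im(∂_{k+1}) we obtain:

  H_0: rank C_0 − rank ∂_1 = 3 − 2 = 1, and the invariant factors of ∂_1 are all 1, so H_0 = Z.
  H_1: rank ker ∂_1 − rank ∂_2 = (3 − 2) − 0 = 1, and there is no ∂_2, so H_1 = Z.

As a check, the Euler characteristic is 3 − 3 = 0, which agrees with 1 − 1 = 0.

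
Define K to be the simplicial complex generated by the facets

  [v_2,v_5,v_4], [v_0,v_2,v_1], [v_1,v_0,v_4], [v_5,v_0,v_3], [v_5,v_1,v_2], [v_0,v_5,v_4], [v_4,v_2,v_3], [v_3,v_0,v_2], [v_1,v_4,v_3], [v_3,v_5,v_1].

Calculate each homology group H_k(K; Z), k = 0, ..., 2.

Fix the vertex order v_0 < v_1 < v_2 < v_3 < v_4 < v_5 and write every simplex with vertices in increasing order. Then dim K = 2 and the simplices of K are:

  0-simplices (6): [v_0], [v_1], [v_2], [v_3], [v_4], [v_5]
  1-simplices (15): (15 of them)
  2-simplices (10): [v_0,v_1,v_2], [v_0,v_1,v_4], [v_0,v_2,v_3], [v_0,v_3,v_5], [v_0,v_4,v_5], [v_1,v_2,v_5], [v_1,v_3,v_4], [v_1,v_3,v_5], [v_2,v_3,v_4], [v_2,v_4,v_5]

giving chain groups C_0 ≅ Z^6, C_1 ≅ Z^15, C_2 ≅ Z^10.

∂_1: C_1 → C_0 sends each edge [p,q] (with p < q) to q − p. For instance
  ∂[v_1,v_4] = [v_4] − [v_1].
As a 6×15 matrix over Z this has rank 5, with invariant factors (1,1,1,1,1).

The boundary map ∂_2: C_2 → C_1 sends each 2-simplex [p,q,r] to [q,r] − [p,r] + [p,q]. For instance
  ∂[v_0,v_4,v_5] = [v_4,v_5] − [v_0,v_5] + [v_0,v_4],
  ∂[v_0,v_1,v_2] = [v_1,v_2] − [v_0,v_2] + [v_0,v_1].
The 15×10 boundary matrix has rank 10 and Smith normal form diag(1,1,1,1,1,1,1,1,1,2).

Now H_k = ker ∂_k / im ∂_{k+1}, so:

  H_0: rank C_0 − rank ∂_1 = 6 − 5 = 1, and the invariant factors of ∂_1 are all 1, so H_0 = Z.
  H_1: rank ker ∂_1 − rank ∂_2 = (15 − 5) − 10 = 0, and ∂_2 has invariant factor 2 > 1, so H_1 = Z/2.
  H_2: rank ker ∂_2 − rank ∂_3 = (10 − 10) − 0 = 0, and there is no ∂_3, so H_2 = 0.

As a check, the Euler characteristic is 6 − 15 + 10 = 1, which agrees with 1 − 0 + 0 = 1.

H_0 = Z,  H_1 = Z/2,  H_2 = 0.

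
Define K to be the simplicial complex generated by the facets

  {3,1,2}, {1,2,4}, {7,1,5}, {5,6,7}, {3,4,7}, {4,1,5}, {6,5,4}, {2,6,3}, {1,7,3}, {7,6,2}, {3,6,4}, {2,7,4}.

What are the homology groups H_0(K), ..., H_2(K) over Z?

H_0 ≅ Z,  H_1 ≅ Z_2,  H_2 = 0.

We work with the vertex ordering 1 < 2 < 3 < 4 < 5 < 6 < 7. The simplices of K, each written with vertices in increasing order, are:

  0-simplices (7): [1], [2], [3], [4], [5], [6], [7]
  1-simplices (18): [1,2], [1,3], [1,4], [1,5], [1,7], [2,3], [2,4], [2,6], [2,7], [3,4], [3,6], [3,7], [4,5], [4,6], [4,7], [5,6], [5,7], [6,7]
  2-simplices (12): [1,2,3], [1,2,4], [1,3,7], [1,4,5], [1,5,7], [2,3,6], [2,4,7], [2,6,7], [3,4,6], [3,4,7], [4,5,6], [5,6,7]

so the chain groups are C_0 ≅ Z^7, C_1 ≅ Z^18, C_2 ≅ Z^12.

The boundary map ∂_1: C_1 → C_0 maps an edge to its endpoints' difference, ∂[p,q] = q − p. For instance
  ∂[2,3] = [3] − [2].
This gives a 7×18 integer matrix of rank 6; reducing to Smith normal form yields diagonal entries (1,1,1,1,1,1).

Boundary ∂_2: C_2 → C_1 sends each 2-simplex [p,q,r] to [q,r] − [p,r] + [p,q]. For instance
  ∂[1,2,3] = [2,3] − [1,3] + [1,2],
  ∂[4,5,6] = [5,6] − [4,6] + [4,5].
The 18×12 boundary matrix has rank 12 and Smith normal form diag(1,1,1,1,1,1,1,1,1,1,1,2).

Now H_k = ker ∂_k / im ∂_{k+1}, so:

  H_0: rank C_0 − rank ∂_1 = 7 − 6 = 1, and the invariant factors of ∂_1 are all 1, so H_0 ≅ Z.
  H_1: rank ker ∂_1 − rank ∂_2 = (18 − 6) − 12 = 0, and ∂_2 has invariant factor 2 > 1, so H_1 ≅ Z_2.
  H_2: rank ker ∂_2 − rank ∂_3 = (12 − 12) − 0 = 0, and there is no ∂_3, so H_2 ≅ 0.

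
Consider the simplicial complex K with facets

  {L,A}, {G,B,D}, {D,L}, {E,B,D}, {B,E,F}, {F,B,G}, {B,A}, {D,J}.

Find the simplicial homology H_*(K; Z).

H_0 ≅ Z,  H_1 ≅ Z,  H_2 = 0.

Fix the vertex order A < B < D < E < F < G < J < L and write every simplex with vertices in increasing order. Then dim K = 2 and the simplices of K are:

  0-simplices (8): A, B, D, E, F, G, J, L
  1-simplices (12): AB, AL, BD, BE, BF, BG, DE, DG, DJ, DL, EF, FG
  2-simplices (4): BDE, BDG, BEF, BFG

Hence C_0 ≅ Z^8, C_1 ≅ Z^12, C_2 ≅ Z^4.

∂_1: C_1 → C_0 sends each edge [p,q] (with p < q) to q − p. For instance
  ∂DJ = J − D.
This gives a 8×12 integer matrix of rank 7; reducing to Smith normal form yields diagonal entries (1,1,1,1,1,1,1).

The boundary map ∂_2: C_2 → C_1 acts by ∂[p,q,r] = [q,r] − [p,r] + [p,q]. For instance
  ∂BEF = EF − BF + BE,
  ∂BDG = DG − BG + BD.
The resulting 12×4 matrix has rank 4, and its Smith normal form has invariant factors (1,1,1,1).

From H_k ≅ ker(∂_k) / im(∂_{k+1}) we obtain:

  H_0: rank C_0 − rank ∂_1 = 8 − 7 = 1, and the invariant factors of ∂_1 are all 1, so H_0 = Z.
  H_1: rank ker ∂_1 − rank ∂_2 = (12 − 7) − 4 = 1, and the invariant factors of ∂_2 are all 1, so H_1 = Z.
  H_2: rank ker ∂_2 − rank ∂_3 = (4 − 4) − 0 = 0, and there is no ∂_3, so H_2 = 0.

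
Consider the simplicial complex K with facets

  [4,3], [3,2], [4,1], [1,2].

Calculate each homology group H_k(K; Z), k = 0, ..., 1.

H_0 ≅ Z,  H_1 ≅ Z.

Order the vertices as 1 < 2 < 3 < 4. Listing each simplex with vertices in this order, K has dimension 1 with simplices:

  0-simplices (4): [1], [2], [3], [4]
  1-simplices (4): [1,2], [1,4], [2,3], [3,4]

so the chain groups are C_0 ≅ Z^4, C_1 ≅ Z^4.

∂_1: C_1 → C_0 sends each edge [p,q] (with p < q) to q − p.
The resulting 4×4 matrix has rank 3, and its Smith normal form has invariant factors (1,1,1).

From H_k ≅ ker(∂_k) / im(∂_{k+1}) we obtain:

  H_0: rank C_0 − rank ∂_1 = 4 − 3 = 1, and the invariant factors of ∂_1 are all 1, so H_0 ≅ Z.
  H_1: rank ker ∂_1 − rank ∂_2 = (4 − 3) − 0 = 1, and there is no ∂_2, so H_1 ≅ Z.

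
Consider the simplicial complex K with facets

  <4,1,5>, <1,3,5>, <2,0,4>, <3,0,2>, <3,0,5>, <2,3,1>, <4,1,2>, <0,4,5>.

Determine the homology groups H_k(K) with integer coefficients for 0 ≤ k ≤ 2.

K has 6 vertices, 12 edges, 8 triangles.
rank ∂_0 = 0, rank ∂_1 = 5 ⇒ b_0 = 6 − 0 − 5 = 1; all invariant factors of ∂_1 are 1 so no torsion. So H_0 ≅ Z.
rank ∂_1 = 5, rank ∂_2 = 7 ⇒ b_1 = 12 − 5 − 7 = 0; all invariant factors of ∂_2 are 1 so no torsion. So H_1 ≅ 0.
rank ∂_2 = 7, rank ∂_3 = 0 ⇒ b_2 = 8 − 7 − 0 = 1. So H_2 ≅ Z.

H_0 ≅ Z,  H_1 = 0,  H_2 ≅ Z.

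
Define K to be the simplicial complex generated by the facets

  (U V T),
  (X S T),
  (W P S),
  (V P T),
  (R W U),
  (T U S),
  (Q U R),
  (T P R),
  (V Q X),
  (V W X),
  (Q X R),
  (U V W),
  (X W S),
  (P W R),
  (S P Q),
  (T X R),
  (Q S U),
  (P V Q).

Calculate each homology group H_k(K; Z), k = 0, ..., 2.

K has 9 vertices, 27 edges, 18 triangles.
rank ∂_0 = 0, rank ∂_1 = 8 ⇒ b_0 = 9 − 0 − 8 = 1; all invariant factors of ∂_1 are 1 so no torsion. So H_0 = Z.
rank ∂_1 = 8, rank ∂_2 = 17 ⇒ b_1 = 27 − 8 − 17 = 2; all invariant factors of ∂_2 are 1 so no torsion. So H_1 = Z^2.
rank ∂_2 = 17, rank ∂_3 = 0 ⇒ b_2 = 18 − 17 − 0 = 1. So H_2 = Z.

H_0 = Z,  H_1 = Z^2,  H_2 = Z.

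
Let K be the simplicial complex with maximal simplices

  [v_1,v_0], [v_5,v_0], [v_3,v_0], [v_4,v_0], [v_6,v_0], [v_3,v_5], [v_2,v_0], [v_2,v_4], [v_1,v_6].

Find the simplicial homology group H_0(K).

Order the vertices as v_0 < v_1 < v_2 < v_3 < v_4 < v_5 < v_6. Listing each simplex with vertices in this order, K has dimension 1 with simplices:

  0-simplices (7): [v_0], [v_1], [v_2], [v_3], [v_4], [v_5], [v_6]
  1-simplices (9): [v_0,v_1], [v_0,v_2], [v_0,v_3], [v_0,v_4], [v_0,v_5], [v_0,v_6], [v_1,v_6], [v_2,v_4], [v_3,v_5]

Hence C_0 ≅ Z^7, C_1 ≅ Z^9.

∂_1: C_1 → C_0 maps an edge to its endpoints' difference, ∂[p,q] = q − p. For instance
  ∂[v_0,v_6] = [v_6] − [v_0].
As a 7×9 matrix over Z this has rank 6, with invariant factors (1,1,1,1,1,1).

Computing H_k = (kernel of ∂_k) / (image of ∂_{k+1}):

  H_0: rank C_0 − rank ∂_1 = 7 − 6 = 1, and the invariant factors of ∂_1 are all 1, so H_0 ≅ Z.

(K is a triangulation of a wedge of 3 circles.)

H_0 = Z.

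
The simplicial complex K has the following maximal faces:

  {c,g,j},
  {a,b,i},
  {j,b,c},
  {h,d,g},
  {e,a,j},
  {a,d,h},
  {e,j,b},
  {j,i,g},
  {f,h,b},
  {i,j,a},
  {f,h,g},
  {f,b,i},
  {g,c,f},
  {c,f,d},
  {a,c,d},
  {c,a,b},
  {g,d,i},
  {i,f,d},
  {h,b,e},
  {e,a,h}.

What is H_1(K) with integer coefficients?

Fix the vertex order a < b < c < d < e < f < g < h < i < j and write every simplex with vertices in increasing order. Then dim K = 2 and the simplices of K are:

  0-simplices (10): a, b, c, d, e, f, g, h, i, j
  1-simplices (30): ab, ac, ad, ae, ah, ai, aj, bc, be, bf, bh, bi, bj, cd, cf, cg, cj, df, dg, dh, di, eh, ej, fg, fh, fi, gh, gi, gj, ij
  2-simplices (20): abc, abi, acd, adh, aeh, aej, aij, bcj, beh, bej, bfh, bfi, cdf, cfg, cgj, dfi, dgh, dgi, fgh, gij

giving chain groups C_0 ≅ Z^10, C_1 ≅ Z^30, C_2 ≅ Z^20.

Boundary ∂_1: C_1 → C_0 maps an edge to its endpoints' difference, ∂[p,q] = q − p. For instance
  ∂ah = h − a.
As a 10×30 matrix over Z this has rank 9, with invariant factors (1,1,1,1,1,1,1,1,1).

∂_2: C_2 → C_1 sends each 2-simplex [p,q,r] to [q,r] − [p,r] + [p,q]. For instance
  ∂aej = ej − aj + ae,
  ∂aij = ij − aj + ai.
As a 30×20 matrix over Z this has rank 20, with invariant factors (1,1,1,1,1,1,1,1,1,1,1,1,1,1,1,1,1,1,1,2).

Now H_k = ker ∂_k / im ∂_{k+1}, so:

  H_1: rank ker ∂_1 − rank ∂_2 = (30 − 9) − 20 = 1, and ∂_2 has invariant factor 2 > 1, so H_1 = Z × Z/2.

H_1 = Z × Z/2.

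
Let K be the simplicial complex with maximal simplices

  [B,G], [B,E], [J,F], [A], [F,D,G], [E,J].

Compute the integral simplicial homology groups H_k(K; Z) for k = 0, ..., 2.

H_0 = Z^2,  H_1 = Z,  H_2 = 0.

K has 7 vertices, 7 edges, 1 triangle.
rank ∂_0 = 0, rank ∂_1 = 5 ⇒ b_0 = 7 − 0 − 5 = 2; all invariant factors of ∂_1 are 1 so no torsion. So H_0 = Z^2.
rank ∂_1 = 5, rank ∂_2 = 1 ⇒ b_1 = 7 − 5 − 1 = 1; all invariant factors of ∂_2 are 1 so no torsion. So H_1 = Z.
rank ∂_2 = 1, rank ∂_3 = 0 ⇒ b_2 = 1 − 1 − 0 = 0. So H_2 = 0.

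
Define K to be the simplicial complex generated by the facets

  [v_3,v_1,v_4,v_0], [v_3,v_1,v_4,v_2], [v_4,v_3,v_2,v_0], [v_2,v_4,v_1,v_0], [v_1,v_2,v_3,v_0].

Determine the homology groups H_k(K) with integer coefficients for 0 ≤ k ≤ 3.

Fix the vertex order v_0 < v_1 < v_2 < v_3 < v_4 and write every simplex with vertices in increasing order. Then dim K = 3 and the simplices of K are:

  0-simplices (5): [v_0], [v_1], [v_2], [v_3], [v_4]
  1-simplices (10): [v_0,v_1], [v_0,v_2], [v_0,v_3], [v_0,v_4], [v_1,v_2], [v_1,v_3], [v_1,v_4], [v_2,v_3], [v_2,v_4], [v_3,v_4]
  2-simplices (10): [v_0,v_1,v_2], [v_0,v_1,v_3], [v_0,v_1,v_4], [v_0,v_2,v_3], [v_0,v_2,v_4], [v_0,v_3,v_4], [v_1,v_2,v_3], [v_1,v_2,v_4], [v_1,v_3,v_4], [v_2,v_3,v_4]
  3-simplices (5): [v_0,v_1,v_2,v_3], [v_0,v_1,v_2,v_4], [v_0,v_1,v_3,v_4], [v_0,v_2,v_3,v_4], [v_1,v_2,v_3,v_4]

giving chain groups C_0 ≅ Z^5, C_1 ≅ Z^10, C_2 ≅ Z^10, C_3 ≅ Z^5.

∂_1: C_1 → C_0 sends each edge [p,q] (with p < q) to q − p.
As a 5×10 matrix over Z this has rank 4, with invariant factors (1,1,1,1).

The boundary map ∂_2: C_2 → C_1 sends each 2-simplex [p,q,r] to [q,r] − [p,r] + [p,q]. For instance
  ∂[v_0,v_1,v_3] = [v_1,v_3] − [v_0,v_3] + [v_0,v_1],
  ∂[v_1,v_3,v_4] = [v_3,v_4] − [v_1,v_4] + [v_1,v_3].
This gives a 10×10 integer matrix of rank 6; reducing to Smith normal form yields diagonal entries (1,1,1,1,1,1).

Boundary ∂_3: C_3 → C_2 sends each 3-simplex σ to the alternating sum Σ_i (−1)^i (σ with its i-th vertex removed). For instance
  ∂[v_0,v_1,v_2,v_3] = [v_1,v_2,v_3] − [v_0,v_2,v_3] + [v_0,v_1,v_3] − [v_0,v_1,v_2],
  ∂[v_0,v_2,v_3,v_4] = [v_2,v_3,v_4] − [v_0,v_3,v_4] + [v_0,v_2,v_4] − [v_0,v_2,v_3].
As a 10×5 matrix over Z this has rank 4, with invariant factors (1,1,1,1).

Now H_k = ker ∂_k / im ∂_{k+1}, so:

  H_0: rank C_0 − rank ∂_1 = 5 − 4 = 1, and the invariant factors of ∂_1 are all 1, so H_0 = Z.
  H_1: rank ker ∂_1 − rank ∂_2 = (10 − 4) − 6 = 0, and the invariant factors of ∂_2 are all 1, so H_1 = 0.
  H_2: rank ker ∂_2 − rank ∂_3 = (10 − 6) − 4 = 0, and the invariant factors of ∂_3 are all 1, so H_2 = 0.
  H_3: rank ker ∂_3 − rank ∂_4 = (5 − 4) − 0 = 1, and there is no ∂_4, so H_3 = Z.

As a check, the Euler characteristic is 5 − 10 + 10 − 5 = 0, which agrees with 1 − 0 + 0 − 1 = 0.
(K is a triangulation of the 3-sphere S^3.)

H_0 ≅ Z,  H_1 = 0,  H_2 = 0,  H_3 ≅ Z.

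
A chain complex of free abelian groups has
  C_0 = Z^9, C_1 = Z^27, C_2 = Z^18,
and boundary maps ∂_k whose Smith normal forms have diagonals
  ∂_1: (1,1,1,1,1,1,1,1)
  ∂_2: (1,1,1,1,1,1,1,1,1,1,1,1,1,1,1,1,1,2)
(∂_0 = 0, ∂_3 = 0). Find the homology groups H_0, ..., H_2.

H_0 ≅ Z,  H_1 ≅ Z ⊕ Z/2,  H_2 = 0.

H_0: b_0 = 9 − 0 − 8 = 1; torsion from ∂_1 factors > 1: none. So H_0 ≅ Z.
H_1: b_1 = 27 − 8 − 18 = 1; torsion from ∂_2 factors > 1: [2]. So H_1 ≅ Z ⊕ Z/2.
H_2: b_2 = 18 − 18 − 0 = 0; torsion from ∂_3 factors > 1: none. So H_2 ≅ 0.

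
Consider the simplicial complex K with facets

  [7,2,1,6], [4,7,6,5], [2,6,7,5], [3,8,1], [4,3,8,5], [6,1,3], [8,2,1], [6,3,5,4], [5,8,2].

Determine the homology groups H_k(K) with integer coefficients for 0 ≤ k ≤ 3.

We work with the vertex ordering 1 < 2 < 3 < 4 < 5 < 6 < 7 < 8. The simplices of K, each written with vertices in increasing order, are:

  0-simplices (8): [1], [2], [3], [4], [5], [6], [7], [8]
  1-simplices (21): [1,2], [1,3], [1,6], [1,7], [1,8], [2,5], [2,6], [2,7], [2,8], [3,4], [3,5], [3,6], [3,8], [4,5], [4,6], [4,7], [4,8], [5,6], [5,7], [5,8], [6,7]
  2-simplices (20): (20 of them)
  3-simplices (5): [1,2,6,7], [2,5,6,7], [3,4,5,6], [3,4,5,8], [4,5,6,7]

so the chain groups are C_0 ≅ Z^8, C_1 ≅ Z^21, C_2 ≅ Z^20, C_3 ≅ Z^5.

Boundary ∂_1: C_1 → C_0 sends each edge [p,q] (with p < q) to q − p. For instance
  ∂[3,6] = [6] − [3].
The resulting 8×21 matrix has rank 7, and its Smith normal form has invariant factors (1,1,1,1,1,1,1).

The boundary map ∂_2: C_2 → C_1 acts by ∂[p,q,r] = [q,r] − [p,r] + [p,q]. For instance
  ∂[3,5,8] = [5,8] − [3,8] + [3,5],
  ∂[2,5,8] = [5,8] − [2,8] + [2,5].
The resulting 21×20 matrix has rank 14, and its Smith normal form has invariant factors (1,1,1,1,1,1,1,1,1,1,1,1,1,1).

The boundary map ∂_3: C_3 → C_2 sends each 3-simplex σ to the alternating sum Σ_i (−1)^i (σ with its i-th vertex removed). For instance
  ∂[3,4,5,8] = [4,5,8] − [3,5,8] + [3,4,8] − [3,4,5],
  ∂[1,2,6,7] = [2,6,7] − [1,6,7] + [1,2,7] − [1,2,6].
As a 20×5 matrix over Z this has rank 5, with invariant factors (1,1,1,1,1).

Reading off H_k = ker ∂_k / im ∂_{k+1}:

  H_0: rank C_0 − rank ∂_1 = 8 − 7 = 1, and the invariant factors of ∂_1 are all 1, so H_0 ≅ Z.
  H_1: rank ker ∂_1 − rank ∂_2 = (21 − 7) − 14 = 0, and the invariant factors of ∂_2 are all 1, so H_1 ≅ 0.
  H_2: rank ker ∂_2 − rank ∂_3 = (20 − 14) − 5 = 1, and the invariant factors of ∂_3 are all 1, so H_2 ≅ Z.
  H_3: rank ker ∂_3 − rank ∂_4 = (5 − 5) − 0 = 0, and there is no ∂_4, so H_3 ≅ 0.

As a check, the Euler characteristic is 8 − 21 + 20 − 5 = 2, which agrees with 1 − 0 + 1 − 0 = 2.

H_0 ≅ Z,  H_1 = 0,  H_2 ≅ Z,  H_3 = 0.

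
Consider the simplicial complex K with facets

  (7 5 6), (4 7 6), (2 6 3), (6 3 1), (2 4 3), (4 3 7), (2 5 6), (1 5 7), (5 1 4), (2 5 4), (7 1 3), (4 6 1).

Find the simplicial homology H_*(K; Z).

K has 7 vertices, 18 edges, 12 triangles.
rank ∂_0 = 0, rank ∂_1 = 6 ⇒ b_0 = 7 − 0 − 6 = 1; all invariant factors of ∂_1 are 1 so no torsion. So H_0 ≅ Z.
rank ∂_1 = 6, rank ∂_2 = 12 ⇒ b_1 = 18 − 6 − 12 = 0; ∂_2 has invariant factor(s) [2] giving torsion. So H_1 ≅ Z/2.
rank ∂_2 = 12, rank ∂_3 = 0 ⇒ b_2 = 12 − 12 − 0 = 0. So H_2 ≅ 0.

H_0 = Z,  H_1 = Z/2,  H_2 = 0.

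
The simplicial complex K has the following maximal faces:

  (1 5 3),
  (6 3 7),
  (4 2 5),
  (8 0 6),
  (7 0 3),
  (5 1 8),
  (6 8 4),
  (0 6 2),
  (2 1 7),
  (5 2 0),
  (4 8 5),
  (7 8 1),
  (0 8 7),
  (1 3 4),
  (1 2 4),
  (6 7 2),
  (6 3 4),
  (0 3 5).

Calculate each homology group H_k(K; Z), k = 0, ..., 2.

Order the vertices as 0 < 1 < 2 < 3 < 4 < 5 < 6 < 7 < 8. Listing each simplex with vertices in this order, K has dimension 2 with simplices:

  0-simplices (9): [0], [1], [2], [3], [4], [5], [6], [7], [8]
  1-simplices (27): (27 of them)
  2-simplices (18): [0,2,5], [0,2,6], [0,3,5], [0,3,7], [0,6,8], [0,7,8], [1,2,4], [1,2,7], [1,3,4], [1,3,5], [1,5,8], [1,7,8], [2,4,5], [2,6,7], [3,4,6], [3,6,7], [4,5,8], [4,6,8]

so the chain groups are C_0 ≅ Z^9, C_1 ≅ Z^27, C_2 ≅ Z^18.

∂_1: C_1 → C_0 is given by ∂[p,q] = [q] − [p]. For instance
  ∂[0,8] = [8] − [0].
The resulting 9×27 matrix has rank 8, and its Smith normal form has invariant factors (1,1,1,1,1,1,1,1).

∂_2: C_2 → C_1 sends each 2-simplex [p,q,r] to [q,r] − [p,r] + [p,q]. For instance
  ∂[4,5,8] = [5,8] − [4,8] + [4,5],
  ∂[2,4,5] = [4,5] − [2,5] + [2,4].
As a 27×18 matrix over Z this has rank 18, with invariant factors (1,1,1,1,1,1,1,1,1,1,1,1,1,1,1,1,1,2).

From H_k ≅ ker(∂_k) / im(∂_{k+1}) we obtain:

  H_0: rank C_0 − rank ∂_1 = 9 − 8 = 1, and the invariant factors of ∂_1 are all 1, so H_0 ≅ Z.
  H_1: rank ker ∂_1 − rank ∂_2 = (27 − 8) − 18 = 1, and ∂_2 has invariant factor 2 > 1, so H_1 ≅ Z ⊕ Z/2Z.
  H_2: rank ker ∂_2 − rank ∂_3 = (18 − 18) − 0 = 0, and there is no ∂_3, so H_2 ≅ 0.

(K is a triangulation of the Klein bottle.)

H_0 = Z,  H_1 = Z ⊕ Z/2Z,  H_2 = 0.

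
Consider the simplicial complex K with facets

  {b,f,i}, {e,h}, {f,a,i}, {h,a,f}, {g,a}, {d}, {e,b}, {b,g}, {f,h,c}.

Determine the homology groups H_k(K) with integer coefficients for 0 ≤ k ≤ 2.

Take the total order a < b < c < d < e < f < g < h < i on the vertex set. Then K (dimension 2) consists of the simplices:

  0-simplices (9): a, b, c, d, e, f, g, h, i
  1-simplices (13): af, ag, ah, ai, be, bf, bg, bi, cf, ch, eh, fh, fi
  2-simplices (4): afh, afi, bfi, cfh

Hence C_0 ≅ Z^9, C_1 ≅ Z^13, C_2 ≅ Z^4.

Boundary ∂_1: C_1 → C_0 sends each edge [p,q] (with p < q) to q − p.
As a 9×13 matrix over Z this has rank 7, with invariant factors (1,1,1,1,1,1,1).

The boundary map ∂_2: C_2 → C_1 maps a triangle to the signed sum of its edges. For instance
  ∂bfi = fi − bi + bf,
  ∂afh = fh − ah + af.
This gives a 13×4 integer matrix of rank 4; reducing to Smith normal form yields diagonal entries (1,1,1,1).

Computing H_k = (kernel of ∂_k) / (image of ∂_{k+1}):

  H_0: rank C_0 − rank ∂_1 = 9 − 7 = 2, and the invariant factors of ∂_1 are all 1, so H_0 = Z^2.
  H_1: rank ker ∂_1 − rank ∂_2 = (13 − 7) − 4 = 2, and the invariant factors of ∂_2 are all 1, so H_1 = Z^2.
  H_2: rank ker ∂_2 − rank ∂_3 = (4 − 4) − 0 = 0, and there is no ∂_3, so H_2 = 0.

H_0 ≅ Z^2,  H_1 ≅ Z^2,  H_2 = 0.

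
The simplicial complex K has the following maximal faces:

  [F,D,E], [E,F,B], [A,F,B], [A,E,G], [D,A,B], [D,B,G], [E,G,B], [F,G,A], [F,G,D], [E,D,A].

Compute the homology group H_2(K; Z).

Fix the vertex order A < B < D < E < F < G and write every simplex with vertices in increasing order. Then dim K = 2 and the simplices of K are:

  0-simplices (6): A, B, D, E, F, G
  1-simplices (15): AB, AD, AE, AF, AG, BD, BE, BF, BG, DE, DF, DG, EF, EG, FG
  2-simplices (10): ABD, ABF, ADE, AEG, AFG, BDG, BEF, BEG, DEF, DFG

so the chain groups are C_0 ≅ Z^6, C_1 ≅ Z^15, C_2 ≅ Z^10.

Boundary ∂_1: C_1 → C_0 maps an edge to its endpoints' difference, ∂[p,q] = q − p.
The 6×15 boundary matrix has rank 5 and Smith normal form diag(1,1,1,1,1).

Boundary ∂_2: C_2 → C_1 sends each 2-simplex [p,q,r] to [q,r] − [p,r] + [p,q]. For instance
  ∂ABF = BF − AF + AB,
  ∂ADE = DE − AE + AD.
The 15×10 boundary matrix has rank 10 and Smith normal form diag(1,1,1,1,1,1,1,1,1,2).

Computing H_k = (kernel of ∂_k) / (image of ∂_{k+1}):

  H_2: rank ker ∂_2 − rank ∂_3 = (10 − 10) − 0 = 0, and there is no ∂_3, so H_2 = 0.

H_2 = 0.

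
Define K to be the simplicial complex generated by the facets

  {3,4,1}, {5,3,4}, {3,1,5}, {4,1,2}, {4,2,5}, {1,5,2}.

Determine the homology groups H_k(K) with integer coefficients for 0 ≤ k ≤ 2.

Fix the vertex order 1 < 2 < 3 < 4 < 5 and write every simplex with vertices in increasing order. Then dim K = 2 and the simplices of K are:

  0-simplices (5): [1], [2], [3], [4], [5]
  1-simplices (9): [1,2], [1,3], [1,4], [1,5], [2,4], [2,5], [3,4], [3,5], [4,5]
  2-simplices (6): [1,2,4], [1,2,5], [1,3,4], [1,3,5], [2,4,5], [3,4,5]

Hence C_0 ≅ Z^5, C_1 ≅ Z^9, C_2 ≅ Z^6.

Boundary ∂_1: C_1 → C_0 maps an edge to its endpoints' difference, ∂[p,q] = q − p.
The resulting 5×9 matrix has rank 4, and its Smith normal form has invariant factors (1,1,1,1).

The boundary map ∂_2: C_2 → C_1 maps a triangle to the signed sum of its edges. For instance
  ∂[2,4,5] = [4,5] − [2,5] + [2,4],
  ∂[1,2,4] = [2,4] − [1,4] + [1,2].
This gives a 9×6 integer matrix of rank 5; reducing to Smith normal form yields diagonal entries (1,1,1,1,1).

Computing H_k = (kernel of ∂_k) / (image of ∂_{k+1}):

  H_0: rank C_0 − rank ∂_1 = 5 − 4 = 1, and the invariant factors of ∂_1 are all 1, so H_0 ≅ Z.
  H_1: rank ker ∂_1 − rank ∂_2 = (9 − 4) − 5 = 0, and the invariant factors of ∂_2 are all 1, so H_1 ≅ 0.
  H_2: rank ker ∂_2 − rank ∂_3 = (6 − 5) − 0 = 1, and there is no ∂_3, so H_2 ≅ Z.

As a check, the Euler characteristic is 5 − 9 + 6 = 2, which agrees with 1 − 0 + 1 = 2.
(K is a triangulation of the 2-sphere S^2.)

H_0 ≅ Z,  H_1 = 0,  H_2 ≅ Z.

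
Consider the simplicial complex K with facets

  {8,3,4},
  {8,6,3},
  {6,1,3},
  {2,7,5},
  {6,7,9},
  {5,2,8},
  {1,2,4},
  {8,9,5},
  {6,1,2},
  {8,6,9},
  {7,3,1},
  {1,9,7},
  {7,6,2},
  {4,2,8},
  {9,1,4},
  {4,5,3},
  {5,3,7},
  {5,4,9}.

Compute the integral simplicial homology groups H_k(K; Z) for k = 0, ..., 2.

Order the vertices as 1 < 2 < 3 < 4 < 5 < 6 < 7 < 8 < 9. Listing each simplex with vertices in this order, K has dimension 2 with simplices:

  0-simplices (9): [1], [2], [3], [4], [5], [6], [7], [8], [9]
  1-simplices (27): (27 of them)
  2-simplices (18): [1,2,4], [1,2,6], [1,3,6], [1,3,7], [1,4,9], [1,7,9], [2,4,8], [2,5,7], [2,5,8], [2,6,7], [3,4,5], [3,4,8], [3,5,7], [3,6,8], [4,5,9], [5,8,9], [6,7,9], [6,8,9]

Hence C_0 ≅ Z^9, C_1 ≅ Z^27, C_2 ≅ Z^18.

∂_1: C_1 → C_0 sends each edge [p,q] (with p < q) to q − p.
As a 9×27 matrix over Z this has rank 8, with invariant factors (1,1,1,1,1,1,1,1).

Boundary ∂_2: C_2 → C_1 sends each 2-simplex [p,q,r] to [q,r] − [p,r] + [p,q]. For instance
  ∂[2,6,7] = [6,7] − [2,7] + [2,6],
  ∂[1,3,6] = [3,6] − [1,6] + [1,3].
The 27×18 boundary matrix has rank 18 and Smith normal form diag(1,1,1,1,1,1,1,1,1,1,1,1,1,1,1,1,1,2).

Now H_k = ker ∂_k / im ∂_{k+1}, so:

  H_0: rank C_0 − rank ∂_1 = 9 − 8 = 1, and the invariant factors of ∂_1 are all 1, so H_0 = Z.
  H_1: rank ker ∂_1 − rank ∂_2 = (27 − 8) − 18 = 1, and ∂_2 has invariant factor 2 > 1, so H_1 = Z ⊕ Z/2.
  H_2: rank ker ∂_2 − rank ∂_3 = (18 − 18) − 0 = 0, and there is no ∂_3, so H_2 = 0.

As a check, the Euler characteristic is 9 − 27 + 18 = 0, which agrees with 1 − 1 + 0 = 0.

H_0 = Z,  H_1 = Z ⊕ Z/2,  H_2 = 0.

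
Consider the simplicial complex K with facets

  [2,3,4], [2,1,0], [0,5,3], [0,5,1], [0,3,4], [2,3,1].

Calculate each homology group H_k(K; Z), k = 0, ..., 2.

Take the total order 0 < 1 < 2 < 3 < 4 < 5 on the vertex set. Then K (dimension 2) consists of the simplices:

  0-simplices (6): [0], [1], [2], [3], [4], [5]
  1-simplices (12): [0,1], [0,2], [0,3], [0,4], [0,5], [1,2], [1,3], [1,5], [2,3], [2,4], [3,4], [3,5]
  2-simplices (6): [0,1,2], [0,1,5], [0,3,4], [0,3,5], [1,2,3], [2,3,4]

so the chain groups are C_0 ≅ Z^6, C_1 ≅ Z^12, C_2 ≅ Z^6.

∂_1: C_1 → C_0 is given by ∂[p,q] = [q] − [p]. For instance
  ∂[0,2] = [2] − [0].
As a 6×12 matrix over Z this has rank 5, with invariant factors (1,1,1,1,1).

Boundary ∂_2: C_2 → C_1 maps a triangle to the signed sum of its edges. For instance
  ∂[0,1,2] = [1,2] − [0,2] + [0,1],
  ∂[0,1,5] = [1,5] − [0,5] + [0,1].
The 12×6 boundary matrix has rank 6 and Smith normal form diag(1,1,1,1,1,1).

From H_k ≅ ker(∂_k) / im(∂_{k+1}) we obtain:

  H_0: rank C_0 − rank ∂_1 = 6 − 5 = 1, and the invariant factors of ∂_1 are all 1, so H_0 = Z.
  H_1: rank ker ∂_1 − rank ∂_2 = (12 − 5) − 6 = 1, and the invariant factors of ∂_2 are all 1, so H_1 = Z.
  H_2: rank ker ∂_2 − rank ∂_3 = (6 − 6) − 0 = 0, and there is no ∂_3, so H_2 = 0.

As a check, the Euler characteristic is 6 − 12 + 6 = 0, which agrees with 1 − 1 + 0 = 0.

H_0 ≅ Z,  H_1 ≅ Z,  H_2 = 0.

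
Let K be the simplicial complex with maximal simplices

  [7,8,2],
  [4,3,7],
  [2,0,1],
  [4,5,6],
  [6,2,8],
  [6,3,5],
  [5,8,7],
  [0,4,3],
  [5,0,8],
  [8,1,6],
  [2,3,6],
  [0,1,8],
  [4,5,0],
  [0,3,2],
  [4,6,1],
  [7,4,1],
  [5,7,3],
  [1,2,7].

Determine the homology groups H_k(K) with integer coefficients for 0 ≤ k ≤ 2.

Take the total order 0 < 1 < 2 < 3 < 4 < 5 < 6 < 7 < 8 on the vertex set. Then K (dimension 2) consists of the simplices:

  0-simplices (9): [0], [1], [2], [3], [4], [5], [6], [7], [8]
  1-simplices (27): (27 of them)
  2-simplices (18): [0,1,2], [0,1,8], [0,2,3], [0,3,4], [0,4,5], [0,5,8], [1,2,7], [1,4,6], [1,4,7], [1,6,8], [2,3,6], [2,6,8], [2,7,8], [3,4,7], [3,5,6], [3,5,7], [4,5,6], [5,7,8]

Hence C_0 ≅ Z^9, C_1 ≅ Z^27, C_2 ≅ Z^18.

∂_1: C_1 → C_0 maps an edge to its endpoints' difference, ∂[p,q] = q − p. For instance
  ∂[0,3] = [3] − [0].
This gives a 9×27 integer matrix of rank 8; reducing to Smith normal form yields diagonal entries (1,1,1,1,1,1,1,1).

∂_2: C_2 → C_1 maps a triangle to the signed sum of its edges. For instance
  ∂[0,4,5] = [4,5] − [0,5] + [0,4],
  ∂[0,3,4] = [3,4] − [0,4] + [0,3].
As a 27×18 matrix over Z this has rank 18, with invariant factors (1,1,1,1,1,1,1,1,1,1,1,1,1,1,1,1,1,2).

From H_k ≅ ker(∂_k) / im(∂_{k+1}) we obtain:

  H_0: rank C_0 − rank ∂_1 = 9 − 8 = 1, and the invariant factors of ∂_1 are all 1, so H_0 ≅ Z.
  H_1: rank ker ∂_1 − rank ∂_2 = (27 − 8) − 18 = 1, and ∂_2 has invariant factor 2 > 1, so H_1 ≅ Z ⊕ Z/2.
  H_2: rank ker ∂_2 − rank ∂_3 = (18 − 18) − 0 = 0, and there is no ∂_3, so H_2 ≅ 0.

As a check, the Euler characteristic is 9 − 27 + 18 = 0, which agrees with 1 − 1 + 0 = 0.

H_0 ≅ Z,  H_1 ≅ Z ⊕ Z/2,  H_2 = 0.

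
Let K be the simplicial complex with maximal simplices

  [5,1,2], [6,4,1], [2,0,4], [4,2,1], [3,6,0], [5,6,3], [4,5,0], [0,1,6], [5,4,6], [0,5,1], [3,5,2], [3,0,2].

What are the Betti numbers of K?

Order the vertices as 0 < 1 < 2 < 3 < 4 < 5 < 6. Listing each simplex with vertices in this order, K has dimension 2 with simplices:

  0-simplices (7): [0], [1], [2], [3], [4], [5], [6]
  1-simplices (18): [0,1], [0,2], [0,3], [0,4], [0,5], [0,6], [1,2], [1,4], [1,5], [1,6], [2,3], [2,4], [2,5], [3,5], [3,6], [4,5], [4,6], [5,6]
  2-simplices (12): [0,1,5], [0,1,6], [0,2,3], [0,2,4], [0,3,6], [0,4,5], [1,2,4], [1,2,5], [1,4,6], [2,3,5], [3,5,6], [4,5,6]

Hence C_0 ≅ Z^7, C_1 ≅ Z^18, C_2 ≅ Z^12.

∂_1: C_1 → C_0 is given by ∂[p,q] = [q] − [p]. For instance
  ∂[0,4] = [4] − [0].
The 7×18 boundary matrix has rank 6 and Smith normal form diag(1,1,1,1,1,1).

∂_2: C_2 → C_1 acts by ∂[p,q,r] = [q,r] − [p,r] + [p,q]. For instance
  ∂[2,3,5] = [3,5] − [2,5] + [2,3],
  ∂[1,2,5] = [2,5] − [1,5] + [1,2].
The resulting 18×12 matrix has rank 12, and its Smith normal form has invariant factors (1,1,1,1,1,1,1,1,1,1,1,2).

Reading off H_k = ker ∂_k / im ∂_{k+1}:

  H_0: rank C_0 − rank ∂_1 = 7 − 6 = 1, and the invariant factors of ∂_1 are all 1, so H_0 ≅ Z.
  H_1: rank ker ∂_1 − rank ∂_2 = (18 − 6) − 12 = 0, and ∂_2 has invariant factor 2 > 1, so H_1 ≅ Z/2Z.
  H_2: rank ker ∂_2 − rank ∂_3 = (12 − 12) − 0 = 0, and there is no ∂_3, so H_2 ≅ 0.

As a check, the Euler characteristic is 7 − 18 + 12 = 1, which agrees with 1 − 0 + 0 = 1.

Hence the Betti numbers are b_0 = 1, b_1 = 0, b_2 = 0.

b_0 = 1, b_1 = 0, b_2 = 0.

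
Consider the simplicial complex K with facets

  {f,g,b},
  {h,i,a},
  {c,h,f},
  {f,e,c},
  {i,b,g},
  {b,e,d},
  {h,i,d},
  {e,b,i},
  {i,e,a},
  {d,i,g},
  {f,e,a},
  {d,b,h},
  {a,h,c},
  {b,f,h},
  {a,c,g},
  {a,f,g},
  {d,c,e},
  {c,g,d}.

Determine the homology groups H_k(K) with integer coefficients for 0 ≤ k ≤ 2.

K has 9 vertices, 27 edges, 18 triangles.
rank ∂_0 = 0, rank ∂_1 = 8 ⇒ b_0 = 9 − 0 − 8 = 1; all invariant factors of ∂_1 are 1 so no torsion. So H_0 = Z.
rank ∂_1 = 8, rank ∂_2 = 18 ⇒ b_1 = 27 − 8 − 18 = 1; ∂_2 has invariant factor(s) [2] giving torsion. So H_1 = Z ⊕ Z/2.
rank ∂_2 = 18, rank ∂_3 = 0 ⇒ b_2 = 18 − 18 − 0 = 0. So H_2 = 0.

H_0 ≅ Z,  H_1 ≅ Z ⊕ Z/2,  H_2 = 0.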